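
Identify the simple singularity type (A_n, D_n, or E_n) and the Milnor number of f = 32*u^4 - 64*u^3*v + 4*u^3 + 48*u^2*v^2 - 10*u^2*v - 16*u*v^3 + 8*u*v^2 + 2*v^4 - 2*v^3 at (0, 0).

Type D_5, Milnor number mu = 5.

The Hessian of f at 0 is [[0, 0], [0, 0]] with rank 0, so corank 2. A Groebner basis of the Jacobian ideal J(f) in C{u,v} is {u*v^2 - u*v/8 + v^2/8, -u*v/8 + v^3 + v^2/8, u^2 - 3*u*v/2 + v^2/2}; counting standard monomials gives mu = 5. Corank 2; j^3 = 2*(u - v)^2*(2*u - v) has shape L^2 M (L != M), so D-series; mu = 5 gives D_5.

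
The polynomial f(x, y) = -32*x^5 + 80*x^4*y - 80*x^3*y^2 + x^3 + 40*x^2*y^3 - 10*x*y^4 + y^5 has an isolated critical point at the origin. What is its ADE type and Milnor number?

Type E_8, Milnor number mu = 8.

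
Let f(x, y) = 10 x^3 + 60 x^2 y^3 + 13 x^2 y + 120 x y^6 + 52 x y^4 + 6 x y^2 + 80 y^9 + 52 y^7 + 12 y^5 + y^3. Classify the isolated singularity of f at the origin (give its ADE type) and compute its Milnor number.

Type D_4, Milnor number mu = 4.

The Hessian of f at 0 is [[0, 0], [0, 0]] with rank 0, so corank 2. A Groebner basis of the Jacobian ideal J(f) in C{x,y} is {y^3, x^2 - 3*y^2/11, x*y + 6*y^2/11}; counting standard monomials gives mu = 4. Corank 2; j^3 = (2*x + y)*(5*x^2 + 4*x*y + y^2) splits into three distinct lines over C (the quadratic factor has nonzero discriminant), so D_4.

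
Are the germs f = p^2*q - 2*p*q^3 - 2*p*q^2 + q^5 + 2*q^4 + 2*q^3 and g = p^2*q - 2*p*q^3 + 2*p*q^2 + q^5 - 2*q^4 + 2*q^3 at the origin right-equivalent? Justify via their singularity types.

Yes.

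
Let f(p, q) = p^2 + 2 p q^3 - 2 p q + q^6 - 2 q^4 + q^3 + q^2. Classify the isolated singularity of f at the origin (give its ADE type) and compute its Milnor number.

Type A_2, Milnor number mu = 2.

The Hessian of f at 0 has rank 1. Corank 1: A-series; mu = 2 gives A_2.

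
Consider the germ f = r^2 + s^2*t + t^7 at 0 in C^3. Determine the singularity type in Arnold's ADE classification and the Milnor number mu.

The Hessian of f at 0 is [[0, 0, 0], [0, 0, 0], [0, 0, 2]] with rank 1, so corank 2. A Groebner basis of the Jacobian ideal J(f) in C{s,t,r} is {s^2/7 + t^6, s^3, s*t, r}; counting standard monomials gives mu = 8. Corank 2; j^3 = s^2*t has shape L^2 M (L != M), so D-series; mu = 8 gives D_8.

Type D_{8}, Milnor number mu = 8.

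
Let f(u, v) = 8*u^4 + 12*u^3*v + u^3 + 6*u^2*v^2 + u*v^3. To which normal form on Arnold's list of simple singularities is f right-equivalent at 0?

The Hessian of f at 0 has rank 0. Corank 2; j^3 = u^3 is a perfect cube, so E-series; the 4-jet and mu = 7 give E_7.

E_7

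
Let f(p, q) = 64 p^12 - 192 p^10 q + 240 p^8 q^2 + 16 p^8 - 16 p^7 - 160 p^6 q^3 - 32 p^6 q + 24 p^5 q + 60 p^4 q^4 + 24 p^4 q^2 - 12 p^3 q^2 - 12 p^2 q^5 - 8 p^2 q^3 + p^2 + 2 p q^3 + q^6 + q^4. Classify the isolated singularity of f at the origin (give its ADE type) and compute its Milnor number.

The Hessian of f at 0 is [[2, 0], [0, 0]] with rank 1, so corank 1. A Groebner basis of the Jacobian ideal J(f) in C{p,q} is {q^3, p}; counting standard monomials gives mu = 3. Corank 1: A-series; mu = 3 gives A_3.

Type A_3, Milnor number mu = 3.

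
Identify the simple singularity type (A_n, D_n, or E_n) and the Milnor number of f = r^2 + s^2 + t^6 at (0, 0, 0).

Type A_5, Milnor number mu = 5.

The Hessian of f at 0 is [[2, 0, 0], [0, 0, 0], [0, 0, 2]] with rank 2, so corank 1. A Groebner basis of the Jacobian ideal J(f) in C{s,t,r} is {t^5, s, r}; counting standard monomials gives mu = 5. Corank 1: A-series; mu = 5 gives A_5.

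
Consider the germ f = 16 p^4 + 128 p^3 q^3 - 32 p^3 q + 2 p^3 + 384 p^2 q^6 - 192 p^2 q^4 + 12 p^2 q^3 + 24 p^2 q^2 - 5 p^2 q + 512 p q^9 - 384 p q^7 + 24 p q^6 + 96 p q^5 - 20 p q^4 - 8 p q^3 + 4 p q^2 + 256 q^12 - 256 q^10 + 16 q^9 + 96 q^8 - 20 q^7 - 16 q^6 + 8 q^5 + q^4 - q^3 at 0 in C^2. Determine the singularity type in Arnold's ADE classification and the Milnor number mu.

Type D_5, Milnor number mu = 5.

The Hessian of f at 0 is [[0, 0], [0, 0]] with rank 0, so corank 2. A Groebner basis of the Jacobian ideal J(f) in C{p,q} is {p*q^2 - p*q/8 + q^2/8, -p*q/8 + q^3 + q^2/8, p^2 - 3*p*q/2 + q^2/2}; counting standard monomials gives mu = 5. Corank 2; j^3 = (p - q)^2*(2*p - q) has shape L^2 M (L != M), so D-series; mu = 5 gives D_5.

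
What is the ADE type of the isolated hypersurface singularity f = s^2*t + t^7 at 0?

D_{8}

The Hessian of f at 0 has rank 0. Corank 2; j^3 = s^2*t has shape L^2 M (L != M), so D-series; mu = 8 gives D_8.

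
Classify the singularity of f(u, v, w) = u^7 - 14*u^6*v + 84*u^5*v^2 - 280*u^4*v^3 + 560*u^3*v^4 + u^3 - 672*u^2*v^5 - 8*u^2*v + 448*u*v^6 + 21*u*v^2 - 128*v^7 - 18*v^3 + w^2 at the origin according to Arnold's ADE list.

D8

The Hessian of f at 0 is [[0, 0, 0], [0, 0, 0], [0, 0, 2]] with rank 1, so corank 2. A Groebner basis of the Jacobian ideal J(f) in C{u,v,w} is {-u*v/7 + v^6 + 3*v^2/7, u*v^2 - 3*v^3, u^2 - 5*u*v + 6*v^2, w}; counting standard monomials gives mu = 8. Corank 2; j^3 = (u - 3*v)^2*(u - 2*v) has shape L^2 M (L != M), so D-series; mu = 8 gives D_8.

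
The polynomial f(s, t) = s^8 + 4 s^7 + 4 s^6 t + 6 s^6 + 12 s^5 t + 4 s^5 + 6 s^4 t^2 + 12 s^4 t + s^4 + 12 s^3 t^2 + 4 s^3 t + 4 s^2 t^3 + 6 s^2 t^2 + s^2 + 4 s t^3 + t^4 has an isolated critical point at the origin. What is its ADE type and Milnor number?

Type A3, Milnor number mu = 3.

The Hessian of f at 0 has rank 1. Corank 1: A-series; mu = 3 gives A_3.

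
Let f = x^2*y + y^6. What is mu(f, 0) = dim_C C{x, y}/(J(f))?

7

The Hessian of f at 0 is [[0, 0], [0, 0]] with rank 0, so corank 2. A Groebner basis of the Jacobian ideal J(f) in C{x,y} is {x^2/6 + y^5, x^3, x*y}; counting standard monomials gives mu = 7. Corank 2; j^3 = x^2*y has shape L^2 M (L != M), so D-series; mu = 7 gives D_7.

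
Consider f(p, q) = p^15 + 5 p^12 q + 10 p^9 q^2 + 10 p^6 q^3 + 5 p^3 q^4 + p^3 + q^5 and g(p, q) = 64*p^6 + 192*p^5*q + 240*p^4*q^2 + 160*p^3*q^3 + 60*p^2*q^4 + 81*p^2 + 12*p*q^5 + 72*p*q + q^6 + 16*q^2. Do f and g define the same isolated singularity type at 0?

No.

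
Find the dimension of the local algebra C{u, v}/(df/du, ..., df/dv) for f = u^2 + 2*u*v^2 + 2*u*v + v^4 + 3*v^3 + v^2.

The Hessian of f at 0 has rank 1. Corank 1: A-series; mu = 2 gives A_2.

2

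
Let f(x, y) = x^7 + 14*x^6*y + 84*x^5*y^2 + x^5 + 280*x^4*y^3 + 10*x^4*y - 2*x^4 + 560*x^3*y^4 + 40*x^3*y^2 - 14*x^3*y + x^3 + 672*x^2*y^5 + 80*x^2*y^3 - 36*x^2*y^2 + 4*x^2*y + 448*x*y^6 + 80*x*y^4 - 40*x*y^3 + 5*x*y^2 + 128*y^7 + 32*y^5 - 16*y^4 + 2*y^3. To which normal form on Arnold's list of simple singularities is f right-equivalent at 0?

The Hessian of f at 0 has rank 0. Corank 2; j^3 = (x + y)^2*(x + 2*y) has shape L^2 M (L != M), so D-series; mu = 8 gives D_8.

D_8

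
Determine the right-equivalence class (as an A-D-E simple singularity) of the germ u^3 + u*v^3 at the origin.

The Hessian of f at 0 has rank 0. Corank 2; j^3 = u^3 is a perfect cube, so E-series; the 4-jet and mu = 7 give E_7.

E7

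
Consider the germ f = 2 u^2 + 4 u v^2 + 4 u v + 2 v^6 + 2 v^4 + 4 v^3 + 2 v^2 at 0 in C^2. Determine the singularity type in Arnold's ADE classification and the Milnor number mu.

The Hessian of f at 0 has rank 1. Corank 1: A-series; mu = 5 gives A_5.

Type A_{5}, Milnor number mu = 5.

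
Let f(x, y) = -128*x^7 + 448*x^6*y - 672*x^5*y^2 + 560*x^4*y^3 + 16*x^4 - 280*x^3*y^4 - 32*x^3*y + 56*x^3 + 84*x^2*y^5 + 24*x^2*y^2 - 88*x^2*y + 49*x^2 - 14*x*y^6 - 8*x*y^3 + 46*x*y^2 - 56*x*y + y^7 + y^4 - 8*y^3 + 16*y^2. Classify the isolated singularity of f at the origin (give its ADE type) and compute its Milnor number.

The Hessian of f at 0 is [[98, -56], [-56, 32]] with rank 1, so corank 1. A Groebner basis of the Jacobian ideal J(f) in C{x,y} is {-117649*x*y/3 - 4117715*x/12 + y^4 - 98*y^3/3 + 256907*y^2/12 + 588245*y/3, x*y^2 + 98*x*y/3 + 2401*x/12 - 11*y^3/21 - 217*y^2/12 - 343*y/3, x^2 - x*y + 7*x/4 + y^2/4 - y}; counting standard monomials gives mu = 6. Corank 1: A-series; mu = 6 gives A_6.

Type A_{6}, Milnor number mu = 6.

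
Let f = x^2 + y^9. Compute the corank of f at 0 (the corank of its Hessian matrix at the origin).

1

Hessian at 0 has rank 1.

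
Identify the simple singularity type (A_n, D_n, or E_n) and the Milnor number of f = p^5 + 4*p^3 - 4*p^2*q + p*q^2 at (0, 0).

The Hessian of f at 0 is [[0, 0], [0, 0]] with rank 0, so corank 2. A Groebner basis of the Jacobian ideal J(f) in C{p,q} is {-32*p*q/5 + q^4 + 16*q^2/5, p*q^2 - q^3/2, p^2 - p*q/2}; counting standard monomials gives mu = 6. Corank 2; j^3 = p*(2*p - q)^2 has shape L^2 M (L != M), so D-series; mu = 6 gives D_6.

Type D_6, Milnor number mu = 6.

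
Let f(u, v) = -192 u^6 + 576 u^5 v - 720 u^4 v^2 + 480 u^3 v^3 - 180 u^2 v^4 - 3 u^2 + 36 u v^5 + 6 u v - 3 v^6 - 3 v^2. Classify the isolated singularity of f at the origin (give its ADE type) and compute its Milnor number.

Type A_5, Milnor number mu = 5.

The Hessian of f at 0 has rank 1. Corank 1: A-series; mu = 5 gives A_5.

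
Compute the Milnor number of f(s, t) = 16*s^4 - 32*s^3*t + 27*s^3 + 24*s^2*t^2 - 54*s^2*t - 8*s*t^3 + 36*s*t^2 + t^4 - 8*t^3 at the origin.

6

The Hessian of f at 0 has rank 0. Corank 2; j^3 = (3*s - 2*t)^3 is a perfect cube, so E-series; the 4-jet and mu = 6 give E_6.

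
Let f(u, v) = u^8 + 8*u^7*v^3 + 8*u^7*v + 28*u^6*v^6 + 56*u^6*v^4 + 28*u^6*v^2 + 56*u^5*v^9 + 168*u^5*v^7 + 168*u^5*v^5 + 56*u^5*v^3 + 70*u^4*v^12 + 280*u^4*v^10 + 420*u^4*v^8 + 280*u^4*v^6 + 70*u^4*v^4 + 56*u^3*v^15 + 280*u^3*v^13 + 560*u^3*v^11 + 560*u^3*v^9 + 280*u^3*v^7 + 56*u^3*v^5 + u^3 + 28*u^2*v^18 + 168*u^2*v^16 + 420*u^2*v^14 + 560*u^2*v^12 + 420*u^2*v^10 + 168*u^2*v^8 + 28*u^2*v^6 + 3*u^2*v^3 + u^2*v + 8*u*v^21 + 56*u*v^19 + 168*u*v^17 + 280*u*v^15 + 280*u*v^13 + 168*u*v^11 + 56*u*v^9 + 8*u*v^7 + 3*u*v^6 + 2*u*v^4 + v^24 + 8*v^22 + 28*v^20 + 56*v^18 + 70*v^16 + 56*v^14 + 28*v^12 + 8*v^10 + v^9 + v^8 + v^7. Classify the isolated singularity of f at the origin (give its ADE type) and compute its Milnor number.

Type D9, Milnor number mu = 9.

The Hessian of f at 0 is [[0, 0], [0, 0]] with rank 0, so corank 2. A Groebner basis of the Jacobian ideal J(f) in C{u,v} is {u^2*v^2, 8*u^2*v + u^2 + u*v^3, -8*u^2*v + u*v + v^4, u^3}; counting standard monomials gives mu = 9. Corank 2; j^3 = u^2*(u + v) has shape L^2 M (L != M), so D-series; mu = 9 gives D_9.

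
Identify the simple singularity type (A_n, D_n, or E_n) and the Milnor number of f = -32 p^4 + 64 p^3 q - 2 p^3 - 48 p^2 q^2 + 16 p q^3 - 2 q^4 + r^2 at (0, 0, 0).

Type E6, Milnor number mu = 6.

The Hessian of f at 0 is [[0, 0, 0], [0, 0, 0], [0, 0, 2]] with rank 1, so corank 2. A Groebner basis of the Jacobian ideal J(f) in C{p,q,r} is {q^4, p*q^2 - q^3/6, p^2, r}; counting standard monomials gives mu = 6. Corank 2; j^3 = -2*p^3 is a perfect cube, so E-series; the 4-jet and mu = 6 give E_6.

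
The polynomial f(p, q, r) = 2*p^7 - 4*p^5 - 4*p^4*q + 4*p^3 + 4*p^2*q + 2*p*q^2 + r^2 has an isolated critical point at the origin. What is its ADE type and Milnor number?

The Hessian of f at 0 has rank 1. Corank 2; j^3 = 2*p*(2*p^2 + 2*p*q + q^2) splits into three distinct lines over C (the quadratic factor has nonzero discriminant), so D_4.

Type D_4, Milnor number mu = 4.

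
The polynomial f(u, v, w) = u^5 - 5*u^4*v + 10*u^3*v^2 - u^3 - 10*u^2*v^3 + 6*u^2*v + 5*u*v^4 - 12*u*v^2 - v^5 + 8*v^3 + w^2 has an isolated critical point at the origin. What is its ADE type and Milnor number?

The Hessian of f at 0 has rank 1. Corank 2; j^3 = -(u - 2*v)^3 is a perfect cube, so E-series; the 5-jet and mu = 8 give E_8.

Type E8, Milnor number mu = 8.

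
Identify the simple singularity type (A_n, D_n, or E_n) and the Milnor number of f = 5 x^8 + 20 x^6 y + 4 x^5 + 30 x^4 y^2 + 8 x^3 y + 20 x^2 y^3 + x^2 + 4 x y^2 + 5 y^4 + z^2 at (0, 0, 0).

Type A3, Milnor number mu = 3.

The Hessian of f at 0 has rank 2. Corank 1: A-series; mu = 3 gives A_3.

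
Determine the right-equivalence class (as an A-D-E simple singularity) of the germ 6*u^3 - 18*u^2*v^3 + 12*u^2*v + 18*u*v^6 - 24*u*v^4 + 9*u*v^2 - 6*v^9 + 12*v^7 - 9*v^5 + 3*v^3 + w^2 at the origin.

D_{4}

The Hessian of f at 0 is [[0, 0, 0], [0, 0, 0], [0, 0, 2]] with rank 1, so corank 2. A Groebner basis of the Jacobian ideal J(f) in C{u,v,w} is {v^3, u^2 - 3*v^2/2, u*v + 3*v^2/2, w}; counting standard monomials gives mu = 4. Corank 2; j^3 = 3*(u + v)*(2*u^2 + 2*u*v + v^2) splits into three distinct lines over C (the quadratic factor has nonzero discriminant), so D_4.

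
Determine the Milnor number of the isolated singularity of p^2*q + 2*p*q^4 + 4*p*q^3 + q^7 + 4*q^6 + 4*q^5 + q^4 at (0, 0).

5

The Hessian of f at 0 has rank 0. Corank 2; j^3 = p^2*q has shape L^2 M (L != M), so D-series; mu = 5 gives D_5.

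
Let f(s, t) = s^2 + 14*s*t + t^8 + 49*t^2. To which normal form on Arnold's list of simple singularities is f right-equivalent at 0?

A7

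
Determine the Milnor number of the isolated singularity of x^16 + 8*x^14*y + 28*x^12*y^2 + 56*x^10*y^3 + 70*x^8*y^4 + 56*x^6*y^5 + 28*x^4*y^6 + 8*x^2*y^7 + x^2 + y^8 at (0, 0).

The Hessian of f at 0 has rank 1. Corank 1: A-series; mu = 7 gives A_7.

7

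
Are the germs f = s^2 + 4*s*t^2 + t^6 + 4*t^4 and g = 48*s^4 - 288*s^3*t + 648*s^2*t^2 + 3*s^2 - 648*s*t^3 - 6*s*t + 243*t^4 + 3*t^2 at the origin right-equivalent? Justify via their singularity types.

The Hessian of f at 0 has rank 1. Corank 1: A-series; mu = 5 gives A_5. The Hessian of g at 0 has rank 1. Corank 1: A-series; mu = 3 gives A_3. f is A_5 but g is A_3, hence not right-equivalent.

No.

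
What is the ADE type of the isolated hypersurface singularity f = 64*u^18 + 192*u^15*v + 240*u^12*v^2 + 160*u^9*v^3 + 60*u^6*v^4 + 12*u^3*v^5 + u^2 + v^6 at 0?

The Hessian of f at 0 has rank 1. Corank 1: A-series; mu = 5 gives A_5.

A5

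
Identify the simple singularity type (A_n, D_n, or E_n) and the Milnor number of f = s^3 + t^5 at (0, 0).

Type E8, Milnor number mu = 8.

The Hessian of f at 0 has rank 0. Corank 2; j^3 = s^3 is a perfect cube, so E-series; the 5-jet and mu = 8 give E_8.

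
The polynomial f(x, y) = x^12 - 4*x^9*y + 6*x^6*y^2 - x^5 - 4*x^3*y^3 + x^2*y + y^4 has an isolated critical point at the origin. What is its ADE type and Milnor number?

Type D_{5}, Milnor number mu = 5.

The Hessian of f at 0 is [[0, 0], [0, 0]] with rank 0, so corank 2. A Groebner basis of the Jacobian ideal J(f) in C{x,y} is {x^3, x^2/4 + y^3, x*y}; counting standard monomials gives mu = 5. Corank 2; j^3 = x^2*y has shape L^2 M (L != M), so D-series; mu = 5 gives D_5.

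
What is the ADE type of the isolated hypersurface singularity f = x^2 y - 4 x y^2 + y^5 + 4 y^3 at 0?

D_{6}

The Hessian of f at 0 has rank 0. Corank 2; j^3 = y*(x - 2*y)^2 has shape L^2 M (L != M), so D-series; mu = 6 gives D_6.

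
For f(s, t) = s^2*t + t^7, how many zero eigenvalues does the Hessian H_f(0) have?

2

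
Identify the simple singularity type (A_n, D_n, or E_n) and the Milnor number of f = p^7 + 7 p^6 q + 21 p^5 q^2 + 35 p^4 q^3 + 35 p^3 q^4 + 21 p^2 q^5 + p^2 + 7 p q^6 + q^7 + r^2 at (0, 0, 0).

The Hessian of f at 0 has rank 2. Corank 1: A-series; mu = 6 gives A_6.

Type A_{6}, Milnor number mu = 6.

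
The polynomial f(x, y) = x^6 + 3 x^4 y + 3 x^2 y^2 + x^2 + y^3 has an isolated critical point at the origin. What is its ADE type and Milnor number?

Type A2, Milnor number mu = 2.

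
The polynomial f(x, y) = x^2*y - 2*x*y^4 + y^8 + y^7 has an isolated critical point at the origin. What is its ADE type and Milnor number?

The Hessian of f at 0 has rank 0. Corank 2; j^3 = x^2*y has shape L^2 M (L != M), so D-series; mu = 9 gives D_9.

Type D_9, Milnor number mu = 9.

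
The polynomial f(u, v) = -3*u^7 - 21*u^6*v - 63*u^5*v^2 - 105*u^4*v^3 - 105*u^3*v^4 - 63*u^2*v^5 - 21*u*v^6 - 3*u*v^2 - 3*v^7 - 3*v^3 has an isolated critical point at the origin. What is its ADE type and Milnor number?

The Hessian of f at 0 has rank 0. Corank 2; j^3 = -3*v^2*(u + v) has shape L^2 M (L != M), so D-series; mu = 8 gives D_8.

Type D8, Milnor number mu = 8.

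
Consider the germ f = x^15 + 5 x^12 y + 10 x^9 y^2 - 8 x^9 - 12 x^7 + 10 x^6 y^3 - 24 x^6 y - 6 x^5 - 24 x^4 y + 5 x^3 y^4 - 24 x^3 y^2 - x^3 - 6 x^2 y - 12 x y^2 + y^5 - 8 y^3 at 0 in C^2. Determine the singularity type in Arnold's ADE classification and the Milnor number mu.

Type E_8, Milnor number mu = 8.

The Hessian of f at 0 has rank 0. Corank 2; j^3 = -(x + 2*y)^3 is a perfect cube, so E-series; the 5-jet and mu = 8 give E_8.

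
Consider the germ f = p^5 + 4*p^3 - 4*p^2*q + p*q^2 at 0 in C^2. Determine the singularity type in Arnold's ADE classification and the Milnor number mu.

Type D_{6}, Milnor number mu = 6.

The Hessian of f at 0 has rank 0. Corank 2; j^3 = p*(2*p - q)^2 has shape L^2 M (L != M), so D-series; mu = 6 gives D_6.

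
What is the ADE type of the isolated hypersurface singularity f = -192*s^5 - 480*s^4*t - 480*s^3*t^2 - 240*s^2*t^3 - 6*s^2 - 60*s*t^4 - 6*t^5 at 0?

The Hessian of f at 0 has rank 1. Corank 1: A-series; mu = 4 gives A_4.

A_{4}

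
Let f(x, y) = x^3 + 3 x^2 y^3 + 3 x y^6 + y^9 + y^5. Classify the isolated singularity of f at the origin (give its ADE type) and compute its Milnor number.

Type E_{8}, Milnor number mu = 8.

The Hessian of f at 0 is [[0, 0], [0, 0]] with rank 0, so corank 2. A Groebner basis of the Jacobian ideal J(f) in C{x,y} is {x^2/2 + x*y^3, y^4, x^3, x^2*y}; counting standard monomials gives mu = 8. Corank 2; j^3 = x^3 is a perfect cube, so E-series; the 5-jet and mu = 8 give E_8.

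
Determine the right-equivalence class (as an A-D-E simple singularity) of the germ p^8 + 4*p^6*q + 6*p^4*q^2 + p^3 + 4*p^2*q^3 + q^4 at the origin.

E_6

The Hessian of f at 0 has rank 0. Corank 2; j^3 = p^3 is a perfect cube, so E-series; the 4-jet and mu = 6 give E_6.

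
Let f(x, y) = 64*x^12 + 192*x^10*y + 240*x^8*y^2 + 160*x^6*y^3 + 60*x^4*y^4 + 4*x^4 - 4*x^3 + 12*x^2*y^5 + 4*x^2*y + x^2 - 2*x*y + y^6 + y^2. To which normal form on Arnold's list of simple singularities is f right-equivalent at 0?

The Hessian of f at 0 has rank 1. Corank 1: A-series; mu = 5 gives A_5.

A_{5}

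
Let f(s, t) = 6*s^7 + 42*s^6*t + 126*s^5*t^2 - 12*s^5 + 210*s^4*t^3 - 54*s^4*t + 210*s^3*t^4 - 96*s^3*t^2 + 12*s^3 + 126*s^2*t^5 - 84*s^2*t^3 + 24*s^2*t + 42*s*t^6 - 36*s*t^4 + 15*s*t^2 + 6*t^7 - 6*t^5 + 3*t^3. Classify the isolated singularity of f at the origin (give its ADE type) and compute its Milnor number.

The Hessian of f at 0 has rank 0. Corank 2; j^3 = 3*(s + t)*(2*s + t)^2 has shape L^2 M (L != M), so D-series; mu = 8 gives D_8.

Type D_8, Milnor number mu = 8.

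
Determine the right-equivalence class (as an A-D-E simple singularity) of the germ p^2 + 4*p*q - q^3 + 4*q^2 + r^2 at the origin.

A_2

The Hessian of f at 0 is [[2, 4, 0], [4, 8, 0], [0, 0, 2]] with rank 2, so corank 1. A Groebner basis of the Jacobian ideal J(f) in C{p,q,r} is {q^2, p + 2*q, r}; counting standard monomials gives mu = 2. Corank 1: A-series; mu = 2 gives A_2.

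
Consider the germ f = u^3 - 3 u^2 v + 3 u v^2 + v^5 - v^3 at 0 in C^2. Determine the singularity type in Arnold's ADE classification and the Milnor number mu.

Type E_{8}, Milnor number mu = 8.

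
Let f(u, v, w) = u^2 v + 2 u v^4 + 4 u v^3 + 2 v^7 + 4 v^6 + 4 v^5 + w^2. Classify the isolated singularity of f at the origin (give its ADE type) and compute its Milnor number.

Type D8, Milnor number mu = 8.

The Hessian of f at 0 has rank 1. Corank 2; j^3 = u^2*v has shape L^2 M (L != M), so D-series; mu = 8 gives D_8.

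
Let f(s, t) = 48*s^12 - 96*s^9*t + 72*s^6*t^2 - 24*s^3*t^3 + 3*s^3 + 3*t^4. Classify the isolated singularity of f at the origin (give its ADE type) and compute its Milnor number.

Type E6, Milnor number mu = 6.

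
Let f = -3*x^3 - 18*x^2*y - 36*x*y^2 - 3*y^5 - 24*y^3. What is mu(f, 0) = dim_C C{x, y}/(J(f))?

8

The Hessian of f at 0 is [[0, 0], [0, 0]] with rank 0, so corank 2. A Groebner basis of the Jacobian ideal J(f) in C{x,y} is {y^4, x^2 + 4*x*y + 4*y^2}; counting standard monomials gives mu = 8. Corank 2; j^3 = -3*(x + 2*y)^3 is a perfect cube, so E-series; the 5-jet and mu = 8 give E_8.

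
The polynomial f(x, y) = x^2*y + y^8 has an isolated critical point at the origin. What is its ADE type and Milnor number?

Type D_{9}, Milnor number mu = 9.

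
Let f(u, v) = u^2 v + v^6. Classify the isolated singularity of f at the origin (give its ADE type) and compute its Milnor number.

Type D_{7}, Milnor number mu = 7.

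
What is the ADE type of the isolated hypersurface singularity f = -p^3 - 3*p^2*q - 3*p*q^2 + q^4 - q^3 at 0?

E_6

The Hessian of f at 0 is [[0, 0], [0, 0]] with rank 0, so corank 2. A Groebner basis of the Jacobian ideal J(f) in C{p,q} is {q^3, p^2 + 2*p*q + q^2}; counting standard monomials gives mu = 6. Corank 2; j^3 = -(p + q)^3 is a perfect cube, so E-series; the 4-jet and mu = 6 give E_6.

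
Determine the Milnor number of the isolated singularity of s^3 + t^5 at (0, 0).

The Hessian of f at 0 is [[0, 0], [0, 0]] with rank 0, so corank 2. A Groebner basis of the Jacobian ideal J(f) in C{s,t} is {t^4, s^2}; counting standard monomials gives mu = 8. Corank 2; j^3 = s^3 is a perfect cube, so E-series; the 5-jet and mu = 8 give E_8.

8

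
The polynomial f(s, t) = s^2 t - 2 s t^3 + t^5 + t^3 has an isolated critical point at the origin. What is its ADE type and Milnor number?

Type D_4, Milnor number mu = 4.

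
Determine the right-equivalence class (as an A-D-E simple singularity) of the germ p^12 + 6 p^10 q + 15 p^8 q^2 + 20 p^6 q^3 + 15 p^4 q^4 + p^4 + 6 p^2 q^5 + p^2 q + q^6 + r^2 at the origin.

D7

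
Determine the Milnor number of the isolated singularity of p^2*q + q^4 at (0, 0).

5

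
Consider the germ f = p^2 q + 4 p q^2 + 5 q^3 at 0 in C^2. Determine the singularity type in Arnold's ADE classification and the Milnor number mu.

The Hessian of f at 0 has rank 0. Corank 2; j^3 = q*(p^2 + 4*p*q + 5*q^2) splits into three distinct lines over C (the quadratic factor has nonzero discriminant), so D_4.

Type D_4, Milnor number mu = 4.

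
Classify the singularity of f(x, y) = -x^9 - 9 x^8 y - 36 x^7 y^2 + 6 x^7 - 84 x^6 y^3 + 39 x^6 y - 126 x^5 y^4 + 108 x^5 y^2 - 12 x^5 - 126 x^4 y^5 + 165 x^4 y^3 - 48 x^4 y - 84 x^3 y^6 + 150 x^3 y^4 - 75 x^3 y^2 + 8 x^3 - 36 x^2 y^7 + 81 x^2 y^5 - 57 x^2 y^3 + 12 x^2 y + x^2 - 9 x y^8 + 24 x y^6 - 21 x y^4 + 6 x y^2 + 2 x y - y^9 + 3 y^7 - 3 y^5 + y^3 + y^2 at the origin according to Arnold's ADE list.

A2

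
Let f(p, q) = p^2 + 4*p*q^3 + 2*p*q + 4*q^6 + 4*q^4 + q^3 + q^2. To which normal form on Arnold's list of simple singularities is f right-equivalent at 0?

The Hessian of f at 0 is [[2, 2], [2, 2]] with rank 1, so corank 1. A Groebner basis of the Jacobian ideal J(f) in C{p,q} is {q^2, p + q}; counting standard monomials gives mu = 2. Corank 1: A-series; mu = 2 gives A_2.

A_2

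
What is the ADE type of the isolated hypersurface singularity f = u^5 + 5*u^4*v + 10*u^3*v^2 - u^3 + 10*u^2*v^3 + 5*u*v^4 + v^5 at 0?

E_{8}

The Hessian of f at 0 has rank 0. Corank 2; j^3 = -u^3 is a perfect cube, so E-series; the 5-jet and mu = 8 give E_8.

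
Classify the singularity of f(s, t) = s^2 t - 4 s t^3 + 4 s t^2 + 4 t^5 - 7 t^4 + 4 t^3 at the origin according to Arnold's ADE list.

The Hessian of f at 0 has rank 0. Corank 2; j^3 = t*(s + 2*t)^2 has shape L^2 M (L != M), so D-series; mu = 5 gives D_5.

D_5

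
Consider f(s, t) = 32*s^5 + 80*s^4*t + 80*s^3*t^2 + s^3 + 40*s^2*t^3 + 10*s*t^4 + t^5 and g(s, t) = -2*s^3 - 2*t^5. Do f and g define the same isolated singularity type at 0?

Yes.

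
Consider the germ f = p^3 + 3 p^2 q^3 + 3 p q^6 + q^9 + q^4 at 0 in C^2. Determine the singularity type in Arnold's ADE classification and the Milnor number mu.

Type E6, Milnor number mu = 6.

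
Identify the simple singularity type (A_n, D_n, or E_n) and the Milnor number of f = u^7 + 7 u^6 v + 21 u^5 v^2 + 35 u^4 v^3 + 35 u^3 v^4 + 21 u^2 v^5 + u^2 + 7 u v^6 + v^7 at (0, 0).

Type A_{6}, Milnor number mu = 6.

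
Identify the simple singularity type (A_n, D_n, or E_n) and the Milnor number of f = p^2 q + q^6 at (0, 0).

Type D7, Milnor number mu = 7.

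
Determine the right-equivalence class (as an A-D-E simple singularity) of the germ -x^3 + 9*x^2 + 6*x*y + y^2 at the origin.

The Hessian of f at 0 has rank 1. Corank 1: A-series; mu = 2 gives A_2.

A2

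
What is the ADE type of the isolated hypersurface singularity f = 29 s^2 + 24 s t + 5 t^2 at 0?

A_1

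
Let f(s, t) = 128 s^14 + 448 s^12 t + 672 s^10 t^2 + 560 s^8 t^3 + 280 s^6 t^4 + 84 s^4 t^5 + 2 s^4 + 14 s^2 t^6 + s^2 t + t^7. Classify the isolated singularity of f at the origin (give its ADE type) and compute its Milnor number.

The Hessian of f at 0 has rank 0. Corank 2; j^3 = s^2*t has shape L^2 M (L != M), so D-series; mu = 8 gives D_8.

Type D8, Milnor number mu = 8.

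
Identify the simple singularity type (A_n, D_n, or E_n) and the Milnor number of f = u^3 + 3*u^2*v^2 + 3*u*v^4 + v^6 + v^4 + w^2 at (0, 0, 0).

The Hessian of f at 0 has rank 1. Corank 2; j^3 = u^3 is a perfect cube, so E-series; the 4-jet and mu = 6 give E_6.

Type E_{6}, Milnor number mu = 6.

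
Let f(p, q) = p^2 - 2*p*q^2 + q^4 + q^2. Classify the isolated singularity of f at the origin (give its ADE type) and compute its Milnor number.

Type A_1, Milnor number mu = 1.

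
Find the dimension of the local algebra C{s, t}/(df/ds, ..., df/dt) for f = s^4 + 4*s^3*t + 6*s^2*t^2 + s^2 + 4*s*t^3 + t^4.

3

The Hessian of f at 0 has rank 1. Corank 1: A-series; mu = 3 gives A_3.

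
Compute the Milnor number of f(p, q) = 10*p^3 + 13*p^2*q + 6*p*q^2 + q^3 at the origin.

4

The Hessian of f at 0 has rank 0. Corank 2; j^3 = (2*p + q)*(5*p^2 + 4*p*q + q^2) splits into three distinct lines over C (the quadratic factor has nonzero discriminant), so D_4.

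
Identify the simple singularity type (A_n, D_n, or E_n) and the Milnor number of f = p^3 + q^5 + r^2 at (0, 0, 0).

Type E_8, Milnor number mu = 8.

The Hessian of f at 0 has rank 1. Corank 2; j^3 = p^3 is a perfect cube, so E-series; the 5-jet and mu = 8 give E_8.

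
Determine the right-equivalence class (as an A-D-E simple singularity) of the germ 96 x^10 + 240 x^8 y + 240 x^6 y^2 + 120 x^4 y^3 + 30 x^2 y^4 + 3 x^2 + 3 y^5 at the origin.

A_{4}

The Hessian of f at 0 has rank 1. Corank 1: A-series; mu = 4 gives A_4.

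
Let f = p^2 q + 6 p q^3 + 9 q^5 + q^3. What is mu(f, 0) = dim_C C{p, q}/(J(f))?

The Hessian of f at 0 is [[0, 0], [0, 0]] with rank 0, so corank 2. A Groebner basis of the Jacobian ideal J(f) in C{p,q} is {q^3, p^2 + 3*q^2, p*q}; counting standard monomials gives mu = 4. Corank 2; j^3 = q*(p^2 + q^2) splits into three distinct lines over C (the quadratic factor has nonzero discriminant), so D_4.

4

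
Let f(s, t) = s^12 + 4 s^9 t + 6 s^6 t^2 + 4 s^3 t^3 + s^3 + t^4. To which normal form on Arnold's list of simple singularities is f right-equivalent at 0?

E_{6}

The Hessian of f at 0 has rank 0. Corank 2; j^3 = s^3 is a perfect cube, so E-series; the 4-jet and mu = 6 give E_6.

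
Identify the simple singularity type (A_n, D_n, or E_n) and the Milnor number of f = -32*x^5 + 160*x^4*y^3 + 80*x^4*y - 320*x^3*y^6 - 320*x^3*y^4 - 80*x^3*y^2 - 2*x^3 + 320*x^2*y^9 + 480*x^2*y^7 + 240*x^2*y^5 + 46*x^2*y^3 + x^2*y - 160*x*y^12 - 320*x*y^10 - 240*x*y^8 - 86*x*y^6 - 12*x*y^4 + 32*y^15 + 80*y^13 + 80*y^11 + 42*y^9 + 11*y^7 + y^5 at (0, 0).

Type D_{6}, Milnor number mu = 6.

The Hessian of f at 0 has rank 0. Corank 2; j^3 = -x^2*(2*x - y) has shape L^2 M (L != M), so D-series; mu = 6 gives D_6.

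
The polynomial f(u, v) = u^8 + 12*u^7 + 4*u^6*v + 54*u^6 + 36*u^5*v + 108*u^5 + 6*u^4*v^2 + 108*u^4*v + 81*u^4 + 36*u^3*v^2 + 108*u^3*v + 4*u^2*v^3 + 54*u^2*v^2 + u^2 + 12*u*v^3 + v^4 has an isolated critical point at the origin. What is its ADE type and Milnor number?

The Hessian of f at 0 has rank 1. Corank 1: A-series; mu = 3 gives A_3.

Type A3, Milnor number mu = 3.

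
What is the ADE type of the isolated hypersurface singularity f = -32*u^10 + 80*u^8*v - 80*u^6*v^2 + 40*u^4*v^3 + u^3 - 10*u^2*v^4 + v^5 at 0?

E_{8}

The Hessian of f at 0 is [[0, 0], [0, 0]] with rank 0, so corank 2. A Groebner basis of the Jacobian ideal J(f) in C{u,v} is {v^4, u^2}; counting standard monomials gives mu = 8. Corank 2; j^3 = u^3 is a perfect cube, so E-series; the 5-jet and mu = 8 give E_8.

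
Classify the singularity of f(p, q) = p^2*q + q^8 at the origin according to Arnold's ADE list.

D_9

The Hessian of f at 0 has rank 0. Corank 2; j^3 = p^2*q has shape L^2 M (L != M), so D-series; mu = 9 gives D_9.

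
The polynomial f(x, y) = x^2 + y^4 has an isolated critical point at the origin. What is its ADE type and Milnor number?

Type A_{3}, Milnor number mu = 3.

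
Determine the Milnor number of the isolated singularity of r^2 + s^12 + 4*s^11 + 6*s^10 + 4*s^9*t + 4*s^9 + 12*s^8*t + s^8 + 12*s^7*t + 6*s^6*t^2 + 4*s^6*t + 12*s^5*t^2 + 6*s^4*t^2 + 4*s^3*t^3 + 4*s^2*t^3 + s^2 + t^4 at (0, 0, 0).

The Hessian of f at 0 has rank 2. Corank 1: A-series; mu = 3 gives A_3.

3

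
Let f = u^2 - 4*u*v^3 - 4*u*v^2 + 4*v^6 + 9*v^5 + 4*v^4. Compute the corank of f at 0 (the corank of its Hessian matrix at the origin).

1

Hessian at 0 has rank 1.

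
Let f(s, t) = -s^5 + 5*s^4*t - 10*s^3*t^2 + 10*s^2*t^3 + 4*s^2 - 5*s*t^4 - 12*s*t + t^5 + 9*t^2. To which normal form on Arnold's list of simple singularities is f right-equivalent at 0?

The Hessian of f at 0 is [[8, -12], [-12, 18]] with rank 1, so corank 1. A Groebner basis of the Jacobian ideal J(f) in C{s,t} is {t^4, s - 3*t/2}; counting standard monomials gives mu = 4. Corank 1: A-series; mu = 4 gives A_4.

A_4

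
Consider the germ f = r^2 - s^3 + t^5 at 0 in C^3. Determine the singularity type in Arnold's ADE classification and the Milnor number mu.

Type E_8, Milnor number mu = 8.

The Hessian of f at 0 has rank 1. Corank 2; j^3 = -s^3 is a perfect cube, so E-series; the 5-jet and mu = 8 give E_8.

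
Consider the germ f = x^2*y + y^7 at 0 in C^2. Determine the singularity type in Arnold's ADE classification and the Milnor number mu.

Type D_8, Milnor number mu = 8.

The Hessian of f at 0 has rank 0. Corank 2; j^3 = x^2*y has shape L^2 M (L != M), so D-series; mu = 8 gives D_8.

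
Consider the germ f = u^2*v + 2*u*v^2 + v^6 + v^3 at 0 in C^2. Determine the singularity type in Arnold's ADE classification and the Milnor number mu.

The Hessian of f at 0 has rank 0. Corank 2; j^3 = v*(u + v)^2 has shape L^2 M (L != M), so D-series; mu = 7 gives D_7.

Type D7, Milnor number mu = 7.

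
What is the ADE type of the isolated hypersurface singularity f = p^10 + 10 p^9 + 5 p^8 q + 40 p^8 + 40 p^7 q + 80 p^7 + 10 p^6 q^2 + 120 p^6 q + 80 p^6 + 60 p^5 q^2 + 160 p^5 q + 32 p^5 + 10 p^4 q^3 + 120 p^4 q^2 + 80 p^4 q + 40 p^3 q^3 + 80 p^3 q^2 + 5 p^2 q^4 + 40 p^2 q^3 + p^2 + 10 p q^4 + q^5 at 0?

The Hessian of f at 0 is [[2, 0], [0, 0]] with rank 1, so corank 1. A Groebner basis of the Jacobian ideal J(f) in C{p,q} is {q^4, p}; counting standard monomials gives mu = 4. Corank 1: A-series; mu = 4 gives A_4.

A_{4}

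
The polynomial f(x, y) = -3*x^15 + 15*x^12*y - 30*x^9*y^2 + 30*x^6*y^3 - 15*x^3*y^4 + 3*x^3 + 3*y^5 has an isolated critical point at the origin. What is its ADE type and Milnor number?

Type E8, Milnor number mu = 8.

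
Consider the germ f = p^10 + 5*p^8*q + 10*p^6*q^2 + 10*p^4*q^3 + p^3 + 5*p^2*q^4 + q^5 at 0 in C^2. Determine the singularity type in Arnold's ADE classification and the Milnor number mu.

Type E_8, Milnor number mu = 8.

The Hessian of f at 0 has rank 0. Corank 2; j^3 = p^3 is a perfect cube, so E-series; the 5-jet and mu = 8 give E_8.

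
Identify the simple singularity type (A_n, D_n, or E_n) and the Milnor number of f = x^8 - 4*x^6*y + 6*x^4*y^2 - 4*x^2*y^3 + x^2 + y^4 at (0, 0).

The Hessian of f at 0 has rank 1. Corank 1: A-series; mu = 3 gives A_3.

Type A_{3}, Milnor number mu = 3.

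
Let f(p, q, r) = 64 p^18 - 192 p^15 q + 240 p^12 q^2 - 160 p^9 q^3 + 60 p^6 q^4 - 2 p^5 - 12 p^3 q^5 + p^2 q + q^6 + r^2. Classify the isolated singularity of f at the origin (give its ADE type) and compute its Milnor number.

Type D_7, Milnor number mu = 7.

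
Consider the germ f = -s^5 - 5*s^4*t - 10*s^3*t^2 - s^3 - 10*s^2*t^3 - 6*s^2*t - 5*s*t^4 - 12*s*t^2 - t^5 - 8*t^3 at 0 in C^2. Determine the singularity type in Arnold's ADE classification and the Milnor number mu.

The Hessian of f at 0 has rank 0. Corank 2; j^3 = -(s + 2*t)^3 is a perfect cube, so E-series; the 5-jet and mu = 8 give E_8.

Type E_{8}, Milnor number mu = 8.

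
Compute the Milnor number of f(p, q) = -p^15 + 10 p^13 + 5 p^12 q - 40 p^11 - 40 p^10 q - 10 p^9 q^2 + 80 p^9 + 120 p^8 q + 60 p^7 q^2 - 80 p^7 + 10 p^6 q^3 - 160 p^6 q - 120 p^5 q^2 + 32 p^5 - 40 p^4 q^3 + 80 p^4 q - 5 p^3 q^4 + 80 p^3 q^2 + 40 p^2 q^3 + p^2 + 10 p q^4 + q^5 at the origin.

4

The Hessian of f at 0 has rank 1. Corank 1: A-series; mu = 4 gives A_4.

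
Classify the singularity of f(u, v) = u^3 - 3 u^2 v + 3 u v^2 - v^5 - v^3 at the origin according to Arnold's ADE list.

E_{8}

The Hessian of f at 0 has rank 0. Corank 2; j^3 = (u - v)^3 is a perfect cube, so E-series; the 5-jet and mu = 8 give E_8.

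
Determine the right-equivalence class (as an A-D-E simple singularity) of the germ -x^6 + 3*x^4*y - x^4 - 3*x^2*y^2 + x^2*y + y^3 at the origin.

The Hessian of f at 0 is [[0, 0], [0, 0]] with rank 0, so corank 2. A Groebner basis of the Jacobian ideal J(f) in C{x,y} is {y^3, x^2 + 3*y^2, x*y}; counting standard monomials gives mu = 4. Corank 2; j^3 = y*(x^2 + y^2) splits into three distinct lines over C (the quadratic factor has nonzero discriminant), so D_4.

D4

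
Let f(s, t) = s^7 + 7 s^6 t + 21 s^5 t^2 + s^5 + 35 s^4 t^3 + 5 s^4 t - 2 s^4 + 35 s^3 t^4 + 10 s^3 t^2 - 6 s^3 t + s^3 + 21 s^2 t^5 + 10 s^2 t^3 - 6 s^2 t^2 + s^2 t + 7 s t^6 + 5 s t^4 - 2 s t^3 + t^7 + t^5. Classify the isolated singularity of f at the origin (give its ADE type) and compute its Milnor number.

Type D_8, Milnor number mu = 8.

The Hessian of f at 0 has rank 0. Corank 2; j^3 = s^2*(s + t) has shape L^2 M (L != M), so D-series; mu = 8 gives D_8.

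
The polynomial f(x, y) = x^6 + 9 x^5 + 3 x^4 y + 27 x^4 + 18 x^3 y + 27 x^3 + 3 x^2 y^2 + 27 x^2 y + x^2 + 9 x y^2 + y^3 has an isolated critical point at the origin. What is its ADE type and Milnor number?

Type A2, Milnor number mu = 2.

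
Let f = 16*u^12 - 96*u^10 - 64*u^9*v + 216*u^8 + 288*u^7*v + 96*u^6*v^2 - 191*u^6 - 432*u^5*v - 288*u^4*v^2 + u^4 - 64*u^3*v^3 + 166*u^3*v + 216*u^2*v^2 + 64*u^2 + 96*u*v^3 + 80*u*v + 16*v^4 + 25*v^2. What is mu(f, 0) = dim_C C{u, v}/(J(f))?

The Hessian of f at 0 is [[128, 80], [80, 50]] with rank 1, so corank 1. A Groebner basis of the Jacobian ideal J(f) in C{u,v} is {v^3, u + 5*v/8}; counting standard monomials gives mu = 3. Corank 1: A-series; mu = 3 gives A_3.

3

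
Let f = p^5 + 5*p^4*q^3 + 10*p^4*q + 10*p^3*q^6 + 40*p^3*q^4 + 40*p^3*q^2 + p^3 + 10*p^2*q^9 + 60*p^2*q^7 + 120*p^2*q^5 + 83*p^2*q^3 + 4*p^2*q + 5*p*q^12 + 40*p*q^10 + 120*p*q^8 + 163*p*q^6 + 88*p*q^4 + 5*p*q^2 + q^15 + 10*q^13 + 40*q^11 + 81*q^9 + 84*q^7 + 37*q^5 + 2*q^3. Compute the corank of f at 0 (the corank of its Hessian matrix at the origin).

2

Hessian at 0 has rank 0.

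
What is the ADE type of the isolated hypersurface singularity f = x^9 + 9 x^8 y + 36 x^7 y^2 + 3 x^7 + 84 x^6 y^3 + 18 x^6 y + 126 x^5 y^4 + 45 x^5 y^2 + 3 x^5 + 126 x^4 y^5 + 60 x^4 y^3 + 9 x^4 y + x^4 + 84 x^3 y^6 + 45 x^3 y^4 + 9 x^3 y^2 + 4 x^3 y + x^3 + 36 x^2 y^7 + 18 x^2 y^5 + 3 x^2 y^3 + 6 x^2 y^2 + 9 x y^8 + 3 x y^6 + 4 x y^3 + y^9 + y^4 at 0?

The Hessian of f at 0 has rank 0. Corank 2; j^3 = x^3 is a perfect cube, so E-series; the 4-jet and mu = 6 give E_6.

E_{6}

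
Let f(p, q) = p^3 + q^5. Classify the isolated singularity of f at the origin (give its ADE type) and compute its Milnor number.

Type E8, Milnor number mu = 8.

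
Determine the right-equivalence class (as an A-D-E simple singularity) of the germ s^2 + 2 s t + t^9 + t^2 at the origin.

The Hessian of f at 0 has rank 1. Corank 1: A-series; mu = 8 gives A_8.

A8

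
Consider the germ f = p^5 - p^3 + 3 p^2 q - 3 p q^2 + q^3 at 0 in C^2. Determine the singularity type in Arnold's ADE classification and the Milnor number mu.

Type E_{8}, Milnor number mu = 8.

The Hessian of f at 0 has rank 0. Corank 2; j^3 = -(p - q)^3 is a perfect cube, so E-series; the 5-jet and mu = 8 give E_8.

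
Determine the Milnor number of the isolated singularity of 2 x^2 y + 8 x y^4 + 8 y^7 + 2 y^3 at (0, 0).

The Hessian of f at 0 has rank 0. Corank 2; j^3 = 2*y*(x^2 + y^2) splits into three distinct lines over C (the quadratic factor has nonzero discriminant), so D_4.

4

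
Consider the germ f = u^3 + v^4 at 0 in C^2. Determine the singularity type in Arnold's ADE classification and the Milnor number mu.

The Hessian of f at 0 has rank 0. Corank 2; j^3 = u^3 is a perfect cube, so E-series; the 4-jet and mu = 6 give E_6.

Type E_{6}, Milnor number mu = 6.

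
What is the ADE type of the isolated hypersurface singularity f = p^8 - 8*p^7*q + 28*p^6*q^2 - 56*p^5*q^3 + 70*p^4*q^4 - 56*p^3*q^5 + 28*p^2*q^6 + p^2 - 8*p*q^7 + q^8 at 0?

A7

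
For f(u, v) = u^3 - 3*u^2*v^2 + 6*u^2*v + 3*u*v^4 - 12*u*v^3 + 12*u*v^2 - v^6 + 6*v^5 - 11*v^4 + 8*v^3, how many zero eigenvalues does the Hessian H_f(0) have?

Hessian at 0 has rank 0.

2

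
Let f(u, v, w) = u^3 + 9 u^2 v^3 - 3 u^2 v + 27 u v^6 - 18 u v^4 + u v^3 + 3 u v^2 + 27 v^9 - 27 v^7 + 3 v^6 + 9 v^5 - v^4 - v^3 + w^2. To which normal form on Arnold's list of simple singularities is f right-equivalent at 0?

E_{7}

The Hessian of f at 0 is [[0, 0, 0], [0, 0, 0], [0, 0, 2]] with rank 1, so corank 2. A Groebner basis of the Jacobian ideal J(f) in C{u,v,w} is {u^3 - 3*u^2*v - 6*u^2 + 12*u*v - 6*v^2, 3*u^2 + u*v^2 - 6*u*v + 3*v^2, 3*u^2 - 6*u*v + v^3 + 3*v^2, w}; counting standard monomials gives mu = 7. Corank 2; j^3 = (u - v)^3 is a perfect cube, so E-series; the 4-jet and mu = 7 give E_7.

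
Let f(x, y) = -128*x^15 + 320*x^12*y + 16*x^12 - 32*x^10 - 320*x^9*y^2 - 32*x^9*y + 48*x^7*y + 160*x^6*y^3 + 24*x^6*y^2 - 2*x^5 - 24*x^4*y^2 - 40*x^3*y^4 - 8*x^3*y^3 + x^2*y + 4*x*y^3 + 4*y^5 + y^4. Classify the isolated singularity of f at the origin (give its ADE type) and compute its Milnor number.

Type D_5, Milnor number mu = 5.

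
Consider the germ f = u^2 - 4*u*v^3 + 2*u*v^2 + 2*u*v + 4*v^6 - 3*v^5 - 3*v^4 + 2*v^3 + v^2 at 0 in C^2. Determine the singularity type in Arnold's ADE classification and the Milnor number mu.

Type A_{4}, Milnor number mu = 4.

The Hessian of f at 0 has rank 1. Corank 1: A-series; mu = 4 gives A_4.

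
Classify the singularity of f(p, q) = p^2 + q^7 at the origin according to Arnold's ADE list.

A_6

The Hessian of f at 0 is [[2, 0], [0, 0]] with rank 1, so corank 1. A Groebner basis of the Jacobian ideal J(f) in C{p,q} is {q^6, p}; counting standard monomials gives mu = 6. Corank 1: A-series; mu = 6 gives A_6.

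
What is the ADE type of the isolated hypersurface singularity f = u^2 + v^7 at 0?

A6

The Hessian of f at 0 is [[2, 0], [0, 0]] with rank 1, so corank 1. A Groebner basis of the Jacobian ideal J(f) in C{u,v} is {v^6, u}; counting standard monomials gives mu = 6. Corank 1: A-series; mu = 6 gives A_6.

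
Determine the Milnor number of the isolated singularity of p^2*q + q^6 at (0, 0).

The Hessian of f at 0 is [[0, 0], [0, 0]] with rank 0, so corank 2. A Groebner basis of the Jacobian ideal J(f) in C{p,q} is {p^2/6 + q^5, p^3, p*q}; counting standard monomials gives mu = 7. Corank 2; j^3 = p^2*q has shape L^2 M (L != M), so D-series; mu = 7 gives D_7.

7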